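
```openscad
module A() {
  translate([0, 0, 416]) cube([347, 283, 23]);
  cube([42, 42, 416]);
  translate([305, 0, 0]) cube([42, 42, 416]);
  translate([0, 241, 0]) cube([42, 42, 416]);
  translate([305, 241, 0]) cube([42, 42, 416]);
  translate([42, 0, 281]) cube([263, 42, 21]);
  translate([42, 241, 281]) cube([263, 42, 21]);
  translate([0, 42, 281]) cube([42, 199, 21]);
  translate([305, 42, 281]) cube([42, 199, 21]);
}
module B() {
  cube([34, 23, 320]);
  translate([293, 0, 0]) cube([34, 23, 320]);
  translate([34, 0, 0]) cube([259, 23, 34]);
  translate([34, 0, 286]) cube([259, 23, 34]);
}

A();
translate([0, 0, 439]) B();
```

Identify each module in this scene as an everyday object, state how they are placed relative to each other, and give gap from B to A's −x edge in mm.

The picture frame's min-x is at 0; the stool's min-x is 0; gap = 0 mm.

A is a stool. B is a picture frame. The picture frame is on top of the stool. The gap from the picture frame to the stool's −x edge is 0 mm.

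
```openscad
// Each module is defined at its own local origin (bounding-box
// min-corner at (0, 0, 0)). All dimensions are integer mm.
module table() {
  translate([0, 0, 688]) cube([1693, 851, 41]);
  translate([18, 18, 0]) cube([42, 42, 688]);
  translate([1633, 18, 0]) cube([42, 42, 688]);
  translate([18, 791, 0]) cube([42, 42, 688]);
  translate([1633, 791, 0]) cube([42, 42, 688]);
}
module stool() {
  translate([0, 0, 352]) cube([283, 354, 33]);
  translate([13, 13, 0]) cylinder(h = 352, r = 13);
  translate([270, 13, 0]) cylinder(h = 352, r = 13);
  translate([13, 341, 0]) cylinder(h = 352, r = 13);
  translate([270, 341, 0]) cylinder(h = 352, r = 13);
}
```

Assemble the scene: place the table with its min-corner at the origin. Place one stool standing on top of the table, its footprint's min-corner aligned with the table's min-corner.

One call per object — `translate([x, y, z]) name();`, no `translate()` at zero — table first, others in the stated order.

table();
translate([0, 0, 729]) stool();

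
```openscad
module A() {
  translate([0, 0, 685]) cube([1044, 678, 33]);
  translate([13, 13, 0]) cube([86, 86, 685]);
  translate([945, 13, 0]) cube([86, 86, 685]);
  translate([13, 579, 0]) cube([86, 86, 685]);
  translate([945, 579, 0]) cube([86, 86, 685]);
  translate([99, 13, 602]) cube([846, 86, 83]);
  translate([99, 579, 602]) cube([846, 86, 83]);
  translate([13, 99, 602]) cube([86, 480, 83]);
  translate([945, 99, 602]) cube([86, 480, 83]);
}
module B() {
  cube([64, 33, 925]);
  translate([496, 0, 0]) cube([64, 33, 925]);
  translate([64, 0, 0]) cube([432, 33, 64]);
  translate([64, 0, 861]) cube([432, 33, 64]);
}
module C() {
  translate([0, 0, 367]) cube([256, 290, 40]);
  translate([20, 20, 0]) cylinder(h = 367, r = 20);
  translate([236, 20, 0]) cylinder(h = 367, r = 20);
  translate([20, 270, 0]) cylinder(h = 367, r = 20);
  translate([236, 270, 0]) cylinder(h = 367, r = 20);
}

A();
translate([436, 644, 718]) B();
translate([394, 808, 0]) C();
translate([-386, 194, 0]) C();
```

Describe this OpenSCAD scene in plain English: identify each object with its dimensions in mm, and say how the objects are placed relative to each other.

A is a table with a 1044×678 mm rectangular top, 33 mm thick, top surface at z = 718 mm, supported by four 86×86 mm square legs, each inset 13 mm from the nearest pair of top edges, running from the floor. Four apron rails, 86 mm thick and 83 mm tall, run between adjacent legs with their top edges flush with the underside of the top and their outer faces flush with the legs' outer faces.

B is a rectangular picture frame lying in the x–z plane (depth along y). The opening is 432 mm wide (x) by 797 mm tall (z), surrounded by a border 64 mm wide on all four sides. The frame is 33 mm deep and is made of two full-height vertical stiles with two horizontal rails fitted between them.

C is a four-legged stool. The seat is 256×290 mm, 40 mm thick, top at z = 407 mm. It stands on four round legs, each 40 mm in diameter, from z = 0 to the seat underside, each leg's axis is inset half a diameter from the nearest pair of seat edges (so the leg's bounding box is flush with the corner).

The picture frame is on top of the table. Two stools sit around the table at the +y, −x sides.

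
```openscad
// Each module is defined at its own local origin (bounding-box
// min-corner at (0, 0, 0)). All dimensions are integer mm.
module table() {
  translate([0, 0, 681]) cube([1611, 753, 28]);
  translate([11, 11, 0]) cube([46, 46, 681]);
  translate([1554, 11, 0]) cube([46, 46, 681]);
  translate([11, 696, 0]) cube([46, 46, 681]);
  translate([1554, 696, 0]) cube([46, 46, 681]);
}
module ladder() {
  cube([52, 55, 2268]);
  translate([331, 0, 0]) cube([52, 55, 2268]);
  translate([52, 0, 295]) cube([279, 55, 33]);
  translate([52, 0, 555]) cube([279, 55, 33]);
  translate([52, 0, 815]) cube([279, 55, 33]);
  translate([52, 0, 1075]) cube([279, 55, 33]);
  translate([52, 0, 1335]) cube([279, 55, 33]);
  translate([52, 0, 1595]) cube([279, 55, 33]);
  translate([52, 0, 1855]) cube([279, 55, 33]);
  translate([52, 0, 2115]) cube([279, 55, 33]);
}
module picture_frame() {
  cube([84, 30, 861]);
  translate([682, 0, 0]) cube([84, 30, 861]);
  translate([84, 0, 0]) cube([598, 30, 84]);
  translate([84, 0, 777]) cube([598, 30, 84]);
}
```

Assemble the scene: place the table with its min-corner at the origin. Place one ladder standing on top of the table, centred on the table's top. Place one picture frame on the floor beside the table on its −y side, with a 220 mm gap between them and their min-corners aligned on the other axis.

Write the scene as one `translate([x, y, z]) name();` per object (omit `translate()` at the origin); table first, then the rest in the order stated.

table();
translate([614, 349, 709]) ladder();
translate([0, -250, 0]) picture_frame();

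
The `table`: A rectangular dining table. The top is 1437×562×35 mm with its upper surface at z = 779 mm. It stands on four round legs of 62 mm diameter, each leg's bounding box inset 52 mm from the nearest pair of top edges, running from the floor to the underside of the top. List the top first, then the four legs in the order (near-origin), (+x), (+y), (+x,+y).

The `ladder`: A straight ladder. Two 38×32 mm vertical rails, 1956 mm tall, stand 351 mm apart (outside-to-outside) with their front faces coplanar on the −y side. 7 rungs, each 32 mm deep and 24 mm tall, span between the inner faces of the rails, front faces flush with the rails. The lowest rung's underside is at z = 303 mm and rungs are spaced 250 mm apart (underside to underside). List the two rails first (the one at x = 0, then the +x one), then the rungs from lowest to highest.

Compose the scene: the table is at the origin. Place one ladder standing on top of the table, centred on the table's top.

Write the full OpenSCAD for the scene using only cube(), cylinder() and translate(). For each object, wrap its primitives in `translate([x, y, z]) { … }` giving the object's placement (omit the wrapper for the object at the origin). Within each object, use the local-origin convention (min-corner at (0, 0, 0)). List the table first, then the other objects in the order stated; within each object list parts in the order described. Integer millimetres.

translate([0, 0, 744]) cube([1437, 562, 35]);
translate([83, 83, 0]) cylinder(h = 744, r = 31);
translate([1354, 83, 0]) cylinder(h = 744, r = 31);
translate([83, 479, 0]) cylinder(h = 744, r = 31);
translate([1354, 479, 0]) cylinder(h = 744, r = 31);
translate([543, 265, 779]) {
  cube([38, 32, 1956]);
  translate([313, 0, 0]) cube([38, 32, 1956]);
  translate([38, 0, 303]) cube([275, 32, 24]);
  translate([38, 0, 553]) cube([275, 32, 24]);
  translate([38, 0, 803]) cube([275, 32, 24]);
  translate([38, 0, 1053]) cube([275, 32, 24]);
  translate([38, 0, 1303]) cube([275, 32, 24]);
  translate([38, 0, 1553]) cube([275, 32, 24]);
  translate([38, 0, 1803]) cube([275, 32, 24]);
}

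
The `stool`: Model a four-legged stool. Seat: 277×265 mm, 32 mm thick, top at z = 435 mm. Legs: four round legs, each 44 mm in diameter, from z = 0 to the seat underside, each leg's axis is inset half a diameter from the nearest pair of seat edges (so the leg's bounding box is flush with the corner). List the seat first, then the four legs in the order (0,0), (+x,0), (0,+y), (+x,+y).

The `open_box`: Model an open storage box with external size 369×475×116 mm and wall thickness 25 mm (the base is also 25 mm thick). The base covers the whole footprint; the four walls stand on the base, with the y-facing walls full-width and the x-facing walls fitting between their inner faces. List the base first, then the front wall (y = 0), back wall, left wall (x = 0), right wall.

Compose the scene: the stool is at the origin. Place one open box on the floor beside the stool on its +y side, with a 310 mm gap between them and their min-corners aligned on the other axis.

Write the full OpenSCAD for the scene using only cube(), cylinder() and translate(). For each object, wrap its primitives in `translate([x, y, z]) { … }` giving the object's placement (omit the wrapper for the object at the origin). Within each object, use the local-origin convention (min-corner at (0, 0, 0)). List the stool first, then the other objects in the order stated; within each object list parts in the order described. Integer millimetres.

translate([0, 0, 403]) cube([277, 265, 32]);
translate([22, 22, 0]) cylinder(h = 403, r = 22);
translate([255, 22, 0]) cylinder(h = 403, r = 22);
translate([22, 243, 0]) cylinder(h = 403, r = 22);
translate([255, 243, 0]) cylinder(h = 403, r = 22);
translate([0, 575, 0]) {
  cube([369, 475, 25]);
  translate([0, 0, 25]) cube([369, 25, 91]);
  translate([0, 450, 25]) cube([369, 25, 91]);
  translate([0, 25, 25]) cube([25, 425, 91]);
  translate([344, 25, 25]) cube([25, 425, 91]);
}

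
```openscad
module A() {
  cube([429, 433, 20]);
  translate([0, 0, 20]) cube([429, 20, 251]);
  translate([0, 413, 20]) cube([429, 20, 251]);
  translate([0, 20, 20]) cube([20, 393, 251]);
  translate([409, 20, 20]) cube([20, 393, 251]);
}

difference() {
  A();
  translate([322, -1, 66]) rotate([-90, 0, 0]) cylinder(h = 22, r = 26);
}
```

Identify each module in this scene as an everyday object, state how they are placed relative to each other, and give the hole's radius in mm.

A is an open box. The open box has a circular hole through its front wall. The hole's radius is 26 mm.

The subtracted cylinder has r = 26 mm.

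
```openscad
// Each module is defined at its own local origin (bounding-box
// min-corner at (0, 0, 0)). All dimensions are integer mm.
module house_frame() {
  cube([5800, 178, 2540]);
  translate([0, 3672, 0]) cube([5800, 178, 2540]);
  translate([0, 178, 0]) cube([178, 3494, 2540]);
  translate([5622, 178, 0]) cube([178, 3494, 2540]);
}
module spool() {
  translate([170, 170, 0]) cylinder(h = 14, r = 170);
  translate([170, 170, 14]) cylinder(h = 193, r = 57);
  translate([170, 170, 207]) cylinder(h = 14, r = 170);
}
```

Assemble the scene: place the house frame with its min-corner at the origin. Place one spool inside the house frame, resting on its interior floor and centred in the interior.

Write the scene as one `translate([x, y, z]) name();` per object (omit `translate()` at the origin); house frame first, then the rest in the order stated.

house_frame();
translate([2730, 1755, 0]) spool();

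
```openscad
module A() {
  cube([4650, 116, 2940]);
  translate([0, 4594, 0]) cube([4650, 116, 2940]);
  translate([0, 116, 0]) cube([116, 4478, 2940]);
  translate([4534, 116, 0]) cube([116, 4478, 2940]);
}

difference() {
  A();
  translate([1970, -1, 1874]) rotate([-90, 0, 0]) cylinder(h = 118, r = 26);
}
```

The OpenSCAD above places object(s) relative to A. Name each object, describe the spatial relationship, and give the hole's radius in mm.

The subtracted cylinder has r = 26 mm.

A is a house frame. The house frame has a circular hole through its front wall. The hole's radius is 26 mm.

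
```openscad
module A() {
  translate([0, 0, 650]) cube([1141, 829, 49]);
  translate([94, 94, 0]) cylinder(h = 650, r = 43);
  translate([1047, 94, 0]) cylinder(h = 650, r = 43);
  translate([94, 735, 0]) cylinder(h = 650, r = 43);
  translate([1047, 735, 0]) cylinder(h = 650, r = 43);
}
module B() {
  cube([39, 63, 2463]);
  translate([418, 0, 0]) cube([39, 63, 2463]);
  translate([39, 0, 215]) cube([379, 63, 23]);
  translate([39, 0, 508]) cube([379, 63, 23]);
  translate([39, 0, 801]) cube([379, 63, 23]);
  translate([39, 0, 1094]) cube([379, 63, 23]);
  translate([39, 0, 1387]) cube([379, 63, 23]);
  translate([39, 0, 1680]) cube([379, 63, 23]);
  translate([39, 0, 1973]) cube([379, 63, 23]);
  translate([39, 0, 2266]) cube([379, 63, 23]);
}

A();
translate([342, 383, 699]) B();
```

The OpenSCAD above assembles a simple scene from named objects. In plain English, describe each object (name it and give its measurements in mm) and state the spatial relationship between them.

A is a table: top 1141 mm (x) × 829 mm (y), 49 mm thick, upper face at z = 699 mm, on four round legs of 86 mm diameter, each leg's bounding box inset 51 mm from the nearest pair of top edges, running from z = 0 to the bottom of the top.

B is a straight ladder. Two 39×63 mm vertical rails, 2463 mm tall, stand 457 mm apart (outside-to-outside) with their front faces coplanar on the −y side. 8 rungs, each 63 mm deep and 23 mm tall, span between the inner faces of the rails, front faces flush with the rails. The lowest rung's underside is at z = 215 mm and rungs are spaced 293 mm apart (underside to underside).

The ladder is on top of the table, centred.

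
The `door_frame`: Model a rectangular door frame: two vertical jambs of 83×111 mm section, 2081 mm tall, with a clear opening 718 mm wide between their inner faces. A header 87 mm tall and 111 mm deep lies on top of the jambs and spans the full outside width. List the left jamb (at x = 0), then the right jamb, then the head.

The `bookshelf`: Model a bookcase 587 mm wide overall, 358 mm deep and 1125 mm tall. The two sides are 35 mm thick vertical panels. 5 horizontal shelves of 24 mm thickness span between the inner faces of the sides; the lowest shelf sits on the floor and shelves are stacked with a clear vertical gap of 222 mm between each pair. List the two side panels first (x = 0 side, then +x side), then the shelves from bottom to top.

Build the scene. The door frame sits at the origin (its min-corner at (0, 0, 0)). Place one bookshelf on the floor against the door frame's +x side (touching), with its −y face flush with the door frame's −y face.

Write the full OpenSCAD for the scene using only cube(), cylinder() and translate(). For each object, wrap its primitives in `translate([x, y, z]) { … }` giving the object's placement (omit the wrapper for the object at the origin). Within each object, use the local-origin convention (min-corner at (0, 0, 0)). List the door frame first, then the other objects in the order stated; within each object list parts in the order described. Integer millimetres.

cube([83, 111, 2081]);
translate([801, 0, 0]) cube([83, 111, 2081]);
translate([0, 0, 2081]) cube([884, 111, 87]);
translate([884, 0, 0]) {
  cube([35, 358, 1125]);
  translate([552, 0, 0]) cube([35, 358, 1125]);
  translate([35, 0, 0]) cube([517, 358, 24]);
  translate([35, 0, 246]) cube([517, 358, 24]);
  translate([35, 0, 492]) cube([517, 358, 24]);
  translate([35, 0, 738]) cube([517, 358, 24]);
  translate([35, 0, 984]) cube([517, 358, 24]);
}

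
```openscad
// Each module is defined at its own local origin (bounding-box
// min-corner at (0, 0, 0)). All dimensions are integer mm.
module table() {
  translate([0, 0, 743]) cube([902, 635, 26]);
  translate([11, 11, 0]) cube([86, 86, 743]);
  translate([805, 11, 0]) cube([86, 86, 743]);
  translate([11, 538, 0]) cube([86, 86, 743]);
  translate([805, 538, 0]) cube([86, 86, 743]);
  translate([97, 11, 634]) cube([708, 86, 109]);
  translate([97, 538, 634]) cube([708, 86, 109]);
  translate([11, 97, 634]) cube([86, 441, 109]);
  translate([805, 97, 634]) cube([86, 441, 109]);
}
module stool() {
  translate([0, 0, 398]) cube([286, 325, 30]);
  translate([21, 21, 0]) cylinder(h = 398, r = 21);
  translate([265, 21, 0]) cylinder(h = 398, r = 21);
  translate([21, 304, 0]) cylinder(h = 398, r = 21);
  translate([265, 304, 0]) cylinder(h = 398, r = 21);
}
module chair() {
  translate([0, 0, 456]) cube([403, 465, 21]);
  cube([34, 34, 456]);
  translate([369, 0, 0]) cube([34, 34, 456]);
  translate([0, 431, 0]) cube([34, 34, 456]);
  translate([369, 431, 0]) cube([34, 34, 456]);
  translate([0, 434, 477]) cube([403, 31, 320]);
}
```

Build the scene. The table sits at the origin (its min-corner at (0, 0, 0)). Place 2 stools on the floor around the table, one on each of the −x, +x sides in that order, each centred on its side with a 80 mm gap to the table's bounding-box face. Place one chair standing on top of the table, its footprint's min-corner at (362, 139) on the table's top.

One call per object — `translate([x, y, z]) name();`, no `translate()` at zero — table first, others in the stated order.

table();
translate([-366, 155, 0]) stool();
translate([982, 155, 0]) stool();
translate([362, 139, 769]) chair();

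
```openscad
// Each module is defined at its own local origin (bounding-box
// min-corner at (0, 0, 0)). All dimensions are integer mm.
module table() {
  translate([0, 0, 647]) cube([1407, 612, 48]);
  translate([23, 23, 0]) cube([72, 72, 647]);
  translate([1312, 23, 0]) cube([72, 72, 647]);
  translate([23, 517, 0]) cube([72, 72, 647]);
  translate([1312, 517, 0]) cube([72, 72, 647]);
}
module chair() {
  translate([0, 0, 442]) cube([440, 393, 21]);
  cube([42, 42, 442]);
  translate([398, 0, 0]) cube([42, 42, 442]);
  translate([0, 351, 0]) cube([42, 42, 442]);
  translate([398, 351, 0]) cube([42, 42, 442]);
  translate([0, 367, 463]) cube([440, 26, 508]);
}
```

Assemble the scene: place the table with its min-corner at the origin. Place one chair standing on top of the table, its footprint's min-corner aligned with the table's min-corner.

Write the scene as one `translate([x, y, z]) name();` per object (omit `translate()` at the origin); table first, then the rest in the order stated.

table();
translate([0, 0, 695]) chair();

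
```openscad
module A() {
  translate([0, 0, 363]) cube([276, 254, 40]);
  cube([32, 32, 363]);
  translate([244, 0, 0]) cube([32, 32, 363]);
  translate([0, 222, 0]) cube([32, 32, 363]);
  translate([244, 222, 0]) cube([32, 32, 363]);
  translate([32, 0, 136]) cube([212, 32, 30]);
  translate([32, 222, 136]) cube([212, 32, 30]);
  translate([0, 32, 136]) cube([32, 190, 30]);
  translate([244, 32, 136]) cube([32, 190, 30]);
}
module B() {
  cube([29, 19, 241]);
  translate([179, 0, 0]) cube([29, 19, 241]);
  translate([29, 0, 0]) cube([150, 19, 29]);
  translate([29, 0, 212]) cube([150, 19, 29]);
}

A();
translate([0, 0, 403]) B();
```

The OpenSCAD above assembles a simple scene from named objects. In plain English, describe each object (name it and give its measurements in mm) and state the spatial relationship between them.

A is a four-legged stool. The seat is 276×254 mm, 40 mm thick, top at z = 403 mm. It stands on four square legs, each 32×32 mm in cross-section, from z = 0 to the seat underside, each flush with a corner of the seat. Four stretchers, 32 mm wide and 30 mm tall, connect adjacent legs with their undersides at z = 136 mm, each running between the inner faces of the legs it joins and aligned with the legs' outer faces on the other axis.

B is a rectangular picture frame lying in the x–z plane (depth along y). The opening is 150 mm wide (x) by 183 mm tall (z), surrounded by a border 29 mm wide on all four sides. The frame is 19 mm deep and is made of two full-height vertical stiles with two horizontal rails fitted between them.

The picture frame is on top of the stool.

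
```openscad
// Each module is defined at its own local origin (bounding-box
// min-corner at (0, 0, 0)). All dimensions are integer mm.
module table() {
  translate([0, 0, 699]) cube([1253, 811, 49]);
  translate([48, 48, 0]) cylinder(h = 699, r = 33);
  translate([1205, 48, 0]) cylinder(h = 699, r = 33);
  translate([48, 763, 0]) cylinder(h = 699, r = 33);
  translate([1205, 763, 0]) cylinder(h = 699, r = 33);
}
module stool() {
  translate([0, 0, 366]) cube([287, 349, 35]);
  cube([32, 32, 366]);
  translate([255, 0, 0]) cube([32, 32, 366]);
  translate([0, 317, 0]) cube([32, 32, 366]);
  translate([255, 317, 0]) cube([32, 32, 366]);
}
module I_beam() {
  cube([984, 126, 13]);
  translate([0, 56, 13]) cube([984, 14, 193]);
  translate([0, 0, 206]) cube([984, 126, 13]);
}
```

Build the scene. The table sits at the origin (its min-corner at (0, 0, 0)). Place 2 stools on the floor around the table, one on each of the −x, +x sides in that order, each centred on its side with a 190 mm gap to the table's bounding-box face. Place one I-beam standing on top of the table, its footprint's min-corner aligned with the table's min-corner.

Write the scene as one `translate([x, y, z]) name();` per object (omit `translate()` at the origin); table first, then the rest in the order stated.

table();
translate([-477, 231, 0]) stool();
translate([1443, 231, 0]) stool();
translate([0, 0, 748]) I_beam();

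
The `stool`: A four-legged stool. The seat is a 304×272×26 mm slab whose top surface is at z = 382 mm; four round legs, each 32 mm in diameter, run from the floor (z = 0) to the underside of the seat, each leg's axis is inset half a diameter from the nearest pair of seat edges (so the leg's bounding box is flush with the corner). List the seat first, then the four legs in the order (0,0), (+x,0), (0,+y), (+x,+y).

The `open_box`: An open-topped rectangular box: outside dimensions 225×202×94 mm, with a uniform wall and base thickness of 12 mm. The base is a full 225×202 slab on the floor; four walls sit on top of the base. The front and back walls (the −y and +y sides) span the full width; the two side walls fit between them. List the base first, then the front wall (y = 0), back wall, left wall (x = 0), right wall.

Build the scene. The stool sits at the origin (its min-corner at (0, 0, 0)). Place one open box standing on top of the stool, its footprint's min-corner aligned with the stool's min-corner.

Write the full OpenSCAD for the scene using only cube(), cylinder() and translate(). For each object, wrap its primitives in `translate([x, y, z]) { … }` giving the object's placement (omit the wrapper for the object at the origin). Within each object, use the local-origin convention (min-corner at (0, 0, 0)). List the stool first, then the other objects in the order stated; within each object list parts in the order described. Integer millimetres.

translate([0, 0, 356]) cube([304, 272, 26]);
translate([16, 16, 0]) cylinder(h = 356, r = 16);
translate([288, 16, 0]) cylinder(h = 356, r = 16);
translate([16, 256, 0]) cylinder(h = 356, r = 16);
translate([288, 256, 0]) cylinder(h = 356, r = 16);
translate([0, 0, 382]) {
  cube([225, 202, 12]);
  translate([0, 0, 12]) cube([225, 12, 82]);
  translate([0, 190, 12]) cube([225, 12, 82]);
  translate([0, 12, 12]) cube([12, 178, 82]);
  translate([213, 12, 12]) cube([12, 178, 82]);
}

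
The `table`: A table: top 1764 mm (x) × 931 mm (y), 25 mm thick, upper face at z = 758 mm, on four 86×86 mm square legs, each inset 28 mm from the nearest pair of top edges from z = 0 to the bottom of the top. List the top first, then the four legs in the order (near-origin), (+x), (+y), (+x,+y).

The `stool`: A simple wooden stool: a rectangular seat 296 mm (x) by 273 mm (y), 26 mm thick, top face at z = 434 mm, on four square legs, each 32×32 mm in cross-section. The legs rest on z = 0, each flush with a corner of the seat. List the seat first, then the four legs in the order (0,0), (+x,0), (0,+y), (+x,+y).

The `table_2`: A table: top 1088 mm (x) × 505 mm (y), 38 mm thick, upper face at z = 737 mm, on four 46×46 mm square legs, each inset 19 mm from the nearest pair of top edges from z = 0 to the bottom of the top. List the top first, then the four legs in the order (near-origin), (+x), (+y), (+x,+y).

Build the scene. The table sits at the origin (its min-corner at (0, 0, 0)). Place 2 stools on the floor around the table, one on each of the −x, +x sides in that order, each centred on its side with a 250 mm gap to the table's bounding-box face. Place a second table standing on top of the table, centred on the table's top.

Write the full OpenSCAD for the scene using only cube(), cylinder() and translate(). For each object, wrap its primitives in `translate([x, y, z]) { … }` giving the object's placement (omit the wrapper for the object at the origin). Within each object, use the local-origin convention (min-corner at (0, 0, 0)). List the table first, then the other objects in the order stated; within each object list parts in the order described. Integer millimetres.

translate([0, 0, 733]) cube([1764, 931, 25]);
translate([28, 28, 0]) cube([86, 86, 733]);
translate([1650, 28, 0]) cube([86, 86, 733]);
translate([28, 817, 0]) cube([86, 86, 733]);
translate([1650, 817, 0]) cube([86, 86, 733]);
translate([-546, 329, 0]) {
  translate([0, 0, 408]) cube([296, 273, 26]);
  cube([32, 32, 408]);
  translate([264, 0, 0]) cube([32, 32, 408]);
  translate([0, 241, 0]) cube([32, 32, 408]);
  translate([264, 241, 0]) cube([32, 32, 408]);
}
translate([2014, 329, 0]) {
  translate([0, 0, 408]) cube([296, 273, 26]);
  cube([32, 32, 408]);
  translate([264, 0, 0]) cube([32, 32, 408]);
  translate([0, 241, 0]) cube([32, 32, 408]);
  translate([264, 241, 0]) cube([32, 32, 408]);
}
translate([338, 213, 758]) {
  translate([0, 0, 699]) cube([1088, 505, 38]);
  translate([19, 19, 0]) cube([46, 46, 699]);
  translate([1023, 19, 0]) cube([46, 46, 699]);
  translate([19, 440, 0]) cube([46, 46, 699]);
  translate([1023, 440, 0]) cube([46, 46, 699]);
}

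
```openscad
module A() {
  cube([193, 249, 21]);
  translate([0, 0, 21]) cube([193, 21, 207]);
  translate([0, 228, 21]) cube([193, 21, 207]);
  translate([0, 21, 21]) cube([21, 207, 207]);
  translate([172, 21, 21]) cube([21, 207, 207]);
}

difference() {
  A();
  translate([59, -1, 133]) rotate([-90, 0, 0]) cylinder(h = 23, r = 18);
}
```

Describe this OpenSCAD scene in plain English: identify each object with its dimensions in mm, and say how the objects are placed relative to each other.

A is an open storage box with external size 193×249×228 mm and wall thickness 21 mm (the base is also 21 mm thick). The base covers the whole footprint; the four walls stand on the base, with the y-facing walls full-width and the x-facing walls fitting between their inner faces.

The open box has a circular hole of radius 18 mm through its front wall, centred at (x = 59, z = 133).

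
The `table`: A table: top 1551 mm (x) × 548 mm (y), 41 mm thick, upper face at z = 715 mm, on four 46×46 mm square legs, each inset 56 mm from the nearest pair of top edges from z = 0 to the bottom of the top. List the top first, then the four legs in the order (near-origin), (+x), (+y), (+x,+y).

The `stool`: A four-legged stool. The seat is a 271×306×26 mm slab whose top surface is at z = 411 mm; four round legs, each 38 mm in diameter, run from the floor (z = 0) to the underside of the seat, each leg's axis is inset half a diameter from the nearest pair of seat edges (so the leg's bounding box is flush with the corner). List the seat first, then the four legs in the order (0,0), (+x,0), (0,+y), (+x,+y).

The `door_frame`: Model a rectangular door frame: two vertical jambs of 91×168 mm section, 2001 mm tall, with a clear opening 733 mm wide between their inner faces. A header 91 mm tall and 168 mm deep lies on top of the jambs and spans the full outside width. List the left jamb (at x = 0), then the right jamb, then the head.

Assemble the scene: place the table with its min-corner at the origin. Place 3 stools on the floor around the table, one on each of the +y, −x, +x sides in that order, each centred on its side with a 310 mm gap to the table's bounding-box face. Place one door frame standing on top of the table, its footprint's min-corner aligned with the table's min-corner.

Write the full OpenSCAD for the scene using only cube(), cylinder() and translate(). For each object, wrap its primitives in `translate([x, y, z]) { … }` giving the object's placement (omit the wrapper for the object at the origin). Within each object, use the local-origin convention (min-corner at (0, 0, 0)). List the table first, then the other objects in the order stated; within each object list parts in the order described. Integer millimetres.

translate([0, 0, 674]) cube([1551, 548, 41]);
translate([56, 56, 0]) cube([46, 46, 674]);
translate([1449, 56, 0]) cube([46, 46, 674]);
translate([56, 446, 0]) cube([46, 46, 674]);
translate([1449, 446, 0]) cube([46, 46, 674]);
translate([640, 858, 0]) {
  translate([0, 0, 385]) cube([271, 306, 26]);
  translate([19, 19, 0]) cylinder(h = 385, r = 19);
  translate([252, 19, 0]) cylinder(h = 385, r = 19);
  translate([19, 287, 0]) cylinder(h = 385, r = 19);
  translate([252, 287, 0]) cylinder(h = 385, r = 19);
}
translate([-581, 121, 0]) {
  translate([0, 0, 385]) cube([271, 306, 26]);
  translate([19, 19, 0]) cylinder(h = 385, r = 19);
  translate([252, 19, 0]) cylinder(h = 385, r = 19);
  translate([19, 287, 0]) cylinder(h = 385, r = 19);
  translate([252, 287, 0]) cylinder(h = 385, r = 19);
}
translate([1861, 121, 0]) {
  translate([0, 0, 385]) cube([271, 306, 26]);
  translate([19, 19, 0]) cylinder(h = 385, r = 19);
  translate([252, 19, 0]) cylinder(h = 385, r = 19);
  translate([19, 287, 0]) cylinder(h = 385, r = 19);
  translate([252, 287, 0]) cylinder(h = 385, r = 19);
}
translate([0, 0, 715]) {
  cube([91, 168, 2001]);
  translate([824, 0, 0]) cube([91, 168, 2001]);
  translate([0, 0, 2001]) cube([915, 168, 91]);
}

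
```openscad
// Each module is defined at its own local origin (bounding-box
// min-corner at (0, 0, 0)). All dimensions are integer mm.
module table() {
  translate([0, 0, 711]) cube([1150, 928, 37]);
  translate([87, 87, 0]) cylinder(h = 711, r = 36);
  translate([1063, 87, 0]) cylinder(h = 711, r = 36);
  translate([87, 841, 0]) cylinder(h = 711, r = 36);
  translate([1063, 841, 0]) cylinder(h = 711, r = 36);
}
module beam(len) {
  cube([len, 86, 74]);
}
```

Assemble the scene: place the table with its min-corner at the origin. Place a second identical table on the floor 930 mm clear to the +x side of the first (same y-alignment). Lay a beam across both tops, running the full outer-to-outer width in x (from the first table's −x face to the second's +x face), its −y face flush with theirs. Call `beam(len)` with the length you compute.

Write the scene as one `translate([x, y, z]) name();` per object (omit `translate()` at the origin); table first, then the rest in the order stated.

table();
translate([2080, 0, 0]) table();
translate([0, 0, 748]) beam(3230);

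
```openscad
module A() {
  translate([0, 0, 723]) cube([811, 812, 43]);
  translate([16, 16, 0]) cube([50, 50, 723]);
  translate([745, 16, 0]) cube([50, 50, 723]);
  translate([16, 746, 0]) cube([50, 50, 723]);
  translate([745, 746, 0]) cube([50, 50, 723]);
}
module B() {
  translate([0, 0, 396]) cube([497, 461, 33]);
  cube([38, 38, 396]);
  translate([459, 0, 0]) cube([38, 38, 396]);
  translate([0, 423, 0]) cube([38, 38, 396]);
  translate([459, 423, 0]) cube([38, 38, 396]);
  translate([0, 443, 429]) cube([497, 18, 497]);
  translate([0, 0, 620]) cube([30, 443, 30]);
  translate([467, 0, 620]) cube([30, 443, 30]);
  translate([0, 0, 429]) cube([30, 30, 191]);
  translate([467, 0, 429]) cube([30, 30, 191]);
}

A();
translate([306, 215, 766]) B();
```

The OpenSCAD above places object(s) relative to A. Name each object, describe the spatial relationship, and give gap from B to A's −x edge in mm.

The chair's min-x is at 306; the table's min-x is 0; gap = 306 mm.

A is a table. B is a chair. The chair is on top of the table. The gap from the chair to the table's −x edge is 306 mm.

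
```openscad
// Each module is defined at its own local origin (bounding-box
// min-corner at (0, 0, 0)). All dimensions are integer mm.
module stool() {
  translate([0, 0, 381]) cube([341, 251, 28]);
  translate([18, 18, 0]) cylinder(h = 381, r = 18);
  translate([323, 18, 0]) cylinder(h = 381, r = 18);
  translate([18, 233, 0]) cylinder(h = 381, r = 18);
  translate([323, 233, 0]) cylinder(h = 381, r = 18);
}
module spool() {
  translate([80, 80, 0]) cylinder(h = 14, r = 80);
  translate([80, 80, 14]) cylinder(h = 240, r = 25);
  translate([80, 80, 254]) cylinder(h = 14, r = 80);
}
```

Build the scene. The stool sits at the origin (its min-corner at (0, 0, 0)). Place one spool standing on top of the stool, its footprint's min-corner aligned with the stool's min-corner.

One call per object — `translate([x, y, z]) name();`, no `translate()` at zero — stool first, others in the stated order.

stool();
translate([0, 0, 409]) spool();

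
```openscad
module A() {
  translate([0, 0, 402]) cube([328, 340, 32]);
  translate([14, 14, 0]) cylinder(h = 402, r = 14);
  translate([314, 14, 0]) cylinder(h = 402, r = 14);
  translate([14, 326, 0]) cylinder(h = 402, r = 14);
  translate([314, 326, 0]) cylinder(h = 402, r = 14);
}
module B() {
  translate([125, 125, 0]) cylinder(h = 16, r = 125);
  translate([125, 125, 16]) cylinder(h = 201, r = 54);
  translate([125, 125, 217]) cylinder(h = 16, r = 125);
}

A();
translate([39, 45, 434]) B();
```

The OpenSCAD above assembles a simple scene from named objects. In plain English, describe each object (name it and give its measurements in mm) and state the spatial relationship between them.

A is a simple wooden stool: a rectangular seat 328 mm (x) by 340 mm (y), 32 mm thick, top face at z = 434 mm, on four round legs, each 28 mm in diameter. The legs rest on z = 0, each leg's axis is inset half a diameter from the nearest pair of seat edges (so the leg's bounding box is flush with the corner).

B is a spool: two coaxial disc flanges of radius 125 mm and thickness 16 mm, joined by a core cylinder of radius 54 mm and height 201 mm. The lower flange rests on z = 0 and the three cylinders share a vertical axis.

The spool is on top of the stool, centred.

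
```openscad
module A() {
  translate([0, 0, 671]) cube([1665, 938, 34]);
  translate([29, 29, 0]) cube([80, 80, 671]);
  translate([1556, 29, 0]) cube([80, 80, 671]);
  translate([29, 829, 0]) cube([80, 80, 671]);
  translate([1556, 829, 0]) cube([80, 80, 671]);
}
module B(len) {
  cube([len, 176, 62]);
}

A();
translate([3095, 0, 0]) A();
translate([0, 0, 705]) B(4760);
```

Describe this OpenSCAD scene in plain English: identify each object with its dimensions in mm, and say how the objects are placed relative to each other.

A is a table with a 1665×938 mm rectangular top, 34 mm thick, top surface at z = 705 mm, supported by four 80×80 mm square legs, each inset 29 mm from the nearest pair of top edges, running from the floor.

B is a rectangular beam 4760 mm long (x), 176 mm deep (y), 62 mm thick (z).

The beam spans the tops of two tables placed 1430 mm apart, resting at z = 705 mm.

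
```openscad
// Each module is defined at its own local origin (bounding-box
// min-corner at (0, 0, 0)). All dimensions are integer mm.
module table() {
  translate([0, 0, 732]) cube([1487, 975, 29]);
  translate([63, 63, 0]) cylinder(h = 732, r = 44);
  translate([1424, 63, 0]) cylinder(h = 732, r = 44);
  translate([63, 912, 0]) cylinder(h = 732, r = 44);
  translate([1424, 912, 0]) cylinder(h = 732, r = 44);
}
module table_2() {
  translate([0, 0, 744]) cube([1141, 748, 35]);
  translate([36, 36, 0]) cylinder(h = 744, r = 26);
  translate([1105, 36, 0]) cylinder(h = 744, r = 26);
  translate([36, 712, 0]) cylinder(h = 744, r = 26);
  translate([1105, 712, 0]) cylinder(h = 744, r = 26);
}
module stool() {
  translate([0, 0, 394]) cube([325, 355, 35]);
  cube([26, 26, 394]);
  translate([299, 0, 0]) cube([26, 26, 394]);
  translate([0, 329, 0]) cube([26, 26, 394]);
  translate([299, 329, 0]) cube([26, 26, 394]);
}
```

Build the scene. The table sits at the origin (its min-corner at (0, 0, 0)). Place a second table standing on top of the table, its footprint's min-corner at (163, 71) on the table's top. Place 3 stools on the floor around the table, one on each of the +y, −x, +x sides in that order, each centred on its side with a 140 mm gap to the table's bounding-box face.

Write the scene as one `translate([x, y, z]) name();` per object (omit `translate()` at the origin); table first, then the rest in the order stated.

table();
translate([163, 71, 761]) table_2();
translate([581, 1115, 0]) stool();
translate([-465, 310, 0]) stool();
translate([1627, 310, 0]) stool();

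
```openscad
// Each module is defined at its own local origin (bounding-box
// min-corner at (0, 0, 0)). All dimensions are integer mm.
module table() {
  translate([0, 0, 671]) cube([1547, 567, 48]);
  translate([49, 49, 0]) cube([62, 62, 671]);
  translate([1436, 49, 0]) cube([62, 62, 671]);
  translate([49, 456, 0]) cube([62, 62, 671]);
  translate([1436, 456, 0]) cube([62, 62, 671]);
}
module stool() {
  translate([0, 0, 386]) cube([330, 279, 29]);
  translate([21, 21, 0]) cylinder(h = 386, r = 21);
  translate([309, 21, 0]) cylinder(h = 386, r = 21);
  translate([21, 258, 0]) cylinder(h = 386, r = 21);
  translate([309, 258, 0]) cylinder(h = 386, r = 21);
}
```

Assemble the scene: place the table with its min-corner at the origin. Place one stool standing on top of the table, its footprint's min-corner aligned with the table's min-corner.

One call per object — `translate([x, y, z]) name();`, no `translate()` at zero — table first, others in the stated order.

table();
translate([0, 0, 719]) stool();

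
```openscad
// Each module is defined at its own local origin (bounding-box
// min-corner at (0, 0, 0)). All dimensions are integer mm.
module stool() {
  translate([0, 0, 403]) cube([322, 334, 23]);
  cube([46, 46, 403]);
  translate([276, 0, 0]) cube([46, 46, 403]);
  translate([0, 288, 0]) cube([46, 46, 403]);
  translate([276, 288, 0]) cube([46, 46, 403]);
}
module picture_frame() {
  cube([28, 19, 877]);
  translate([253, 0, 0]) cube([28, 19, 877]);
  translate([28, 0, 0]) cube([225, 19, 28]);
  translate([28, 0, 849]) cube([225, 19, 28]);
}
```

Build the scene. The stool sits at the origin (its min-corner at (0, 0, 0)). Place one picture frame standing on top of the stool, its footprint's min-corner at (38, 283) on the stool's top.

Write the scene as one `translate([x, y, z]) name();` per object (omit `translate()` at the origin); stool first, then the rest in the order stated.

stool();
translate([38, 283, 426]) picture_frame();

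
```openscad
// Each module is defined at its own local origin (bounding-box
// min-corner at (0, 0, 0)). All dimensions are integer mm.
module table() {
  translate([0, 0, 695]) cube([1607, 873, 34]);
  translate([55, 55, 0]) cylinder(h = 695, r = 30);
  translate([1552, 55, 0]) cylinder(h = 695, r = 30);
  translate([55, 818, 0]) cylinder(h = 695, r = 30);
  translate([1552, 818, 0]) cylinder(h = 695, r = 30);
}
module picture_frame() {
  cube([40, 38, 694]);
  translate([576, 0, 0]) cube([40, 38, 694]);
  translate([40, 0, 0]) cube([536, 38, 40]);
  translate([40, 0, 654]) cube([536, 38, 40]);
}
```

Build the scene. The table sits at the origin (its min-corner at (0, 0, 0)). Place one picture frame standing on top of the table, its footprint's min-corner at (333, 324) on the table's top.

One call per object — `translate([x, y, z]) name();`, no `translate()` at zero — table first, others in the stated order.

table();
translate([333, 324, 729]) picture_frame();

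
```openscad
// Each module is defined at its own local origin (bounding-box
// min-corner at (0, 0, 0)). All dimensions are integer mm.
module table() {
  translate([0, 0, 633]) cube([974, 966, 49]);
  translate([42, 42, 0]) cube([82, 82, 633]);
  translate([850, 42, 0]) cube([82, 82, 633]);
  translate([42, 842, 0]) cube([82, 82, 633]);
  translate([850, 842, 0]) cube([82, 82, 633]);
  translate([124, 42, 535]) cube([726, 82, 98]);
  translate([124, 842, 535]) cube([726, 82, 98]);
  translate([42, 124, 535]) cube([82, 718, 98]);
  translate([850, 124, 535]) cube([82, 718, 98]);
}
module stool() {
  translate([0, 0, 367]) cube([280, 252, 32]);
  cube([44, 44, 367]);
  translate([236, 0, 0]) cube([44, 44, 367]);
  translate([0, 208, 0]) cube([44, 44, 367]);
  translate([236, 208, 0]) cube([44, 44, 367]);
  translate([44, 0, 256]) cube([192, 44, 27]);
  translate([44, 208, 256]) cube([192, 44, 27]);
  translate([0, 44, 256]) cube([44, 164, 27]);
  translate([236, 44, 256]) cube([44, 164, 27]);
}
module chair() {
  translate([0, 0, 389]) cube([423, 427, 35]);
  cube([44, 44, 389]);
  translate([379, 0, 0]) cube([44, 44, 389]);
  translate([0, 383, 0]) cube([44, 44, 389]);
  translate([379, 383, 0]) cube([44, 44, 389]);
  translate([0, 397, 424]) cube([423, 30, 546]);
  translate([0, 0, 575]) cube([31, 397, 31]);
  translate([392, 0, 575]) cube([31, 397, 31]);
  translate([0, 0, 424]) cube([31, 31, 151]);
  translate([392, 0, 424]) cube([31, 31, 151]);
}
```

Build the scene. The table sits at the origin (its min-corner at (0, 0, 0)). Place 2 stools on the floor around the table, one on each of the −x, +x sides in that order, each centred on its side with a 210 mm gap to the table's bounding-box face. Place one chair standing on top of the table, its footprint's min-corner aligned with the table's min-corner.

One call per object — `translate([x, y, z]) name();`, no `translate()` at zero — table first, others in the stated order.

table();
translate([-490, 357, 0]) stool();
translate([1184, 357, 0]) stool();
translate([0, 0, 682]) chair();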